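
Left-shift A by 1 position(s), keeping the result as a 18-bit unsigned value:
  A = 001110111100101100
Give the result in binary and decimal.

Shift left by 1: drop the top 1 bit(s), append 1 zero(s) on the right.
  001110111100101100  ->  discard [0], keep [01110111100101100], append 0
= 011101111001011000

Answer: 011101111001011000 (122456)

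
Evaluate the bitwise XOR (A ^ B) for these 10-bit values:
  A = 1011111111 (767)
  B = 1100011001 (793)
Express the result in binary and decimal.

Apply ^ to each column (1 where bits differ):
  1011111111
^ 1100011001
------------
  0111100110

Answer: 0111100110 (486)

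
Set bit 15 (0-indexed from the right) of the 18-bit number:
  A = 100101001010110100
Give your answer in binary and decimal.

Mask = 1 << 15 = 001000000000000000
Bit 15 of A is 0, so OR-ing with the mask flips it to 1.
  100101001010110100
| 001000000000000000
--------------------
  101101001010110100

Answer: 101101001010110100 (185012)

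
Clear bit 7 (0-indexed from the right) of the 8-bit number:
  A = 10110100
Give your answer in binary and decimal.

Mask = ~(1 << 7) = 01111111
Bit 7 of A is 1, so AND-ing with the mask clears it to 0.
  10110100
& 01111111
----------
  00110100

Answer: 00110100 (52)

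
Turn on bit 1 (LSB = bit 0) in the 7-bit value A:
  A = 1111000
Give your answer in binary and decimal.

Mask = 1 << 1 = 0000010
Bit 1 of A is 0, so OR-ing with the mask flips it to 1.
  1111000
| 0000010
---------
  1111010

Answer: 1111010 (122)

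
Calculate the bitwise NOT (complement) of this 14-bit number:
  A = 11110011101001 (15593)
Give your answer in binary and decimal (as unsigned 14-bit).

Flip each bit (0->1, 1->0):
  11110011101001
  00001100010110

Answer: 00001100010110 (790)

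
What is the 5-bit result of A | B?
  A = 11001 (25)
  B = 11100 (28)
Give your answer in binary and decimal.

Apply | to each column (1 where either bit is 1):
  11001
| 11100
-------
  11101

Answer: 11101 (29)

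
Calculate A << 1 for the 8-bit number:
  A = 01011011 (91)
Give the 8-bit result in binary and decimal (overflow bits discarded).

Shift left by 1: drop the top 1 bit(s), append 1 zero(s) on the right.
  01011011  ->  discard [0], keep [1011011], append 0
= 10110110

Answer: 10110110 (182)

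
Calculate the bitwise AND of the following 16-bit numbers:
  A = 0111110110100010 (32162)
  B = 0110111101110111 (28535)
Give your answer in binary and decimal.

Apply & to each column (1 only where both bits are 1):
  0111110110100010
& 0110111101110111
------------------
  0110110100100010

Answer: 0110110100100010 (27938)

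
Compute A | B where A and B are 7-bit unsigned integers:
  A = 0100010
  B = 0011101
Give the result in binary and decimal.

Apply | to each column (1 where either bit is 1):
  0100010
| 0011101
---------
  0111111

Answer: 0111111 (63)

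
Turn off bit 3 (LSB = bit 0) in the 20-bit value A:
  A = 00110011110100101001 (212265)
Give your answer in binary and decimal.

Mask = ~(1 << 3) = 11111111111111110111
Bit 3 of A is 1, so AND-ing with the mask clears it to 0.
  00110011110100101001
& 11111111111111110111
----------------------
  00110011110100100001

Answer: 00110011110100100001 (212257)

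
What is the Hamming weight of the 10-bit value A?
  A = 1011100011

1011100011
1-bits at positions (from bit 0 = LSB): 0, 1, 5, 6, 7, 9
Count = 6

Answer: 6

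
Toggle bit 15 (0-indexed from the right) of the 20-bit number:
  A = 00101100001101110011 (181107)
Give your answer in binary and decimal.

Mask = 1 << 15 = 00001000000000000000
Bit 15 of A is 1; XOR with the mask flips it to 0.
  00101100001101110011
^ 00001000000000000000
----------------------
  00100100001101110011

Answer: 00100100001101110011 (148339)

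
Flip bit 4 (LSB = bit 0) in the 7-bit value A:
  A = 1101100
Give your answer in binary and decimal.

Mask = 1 << 4 = 0010000
Bit 4 of A is 0; XOR with the mask flips it to 1.
  1101100
^ 0010000
---------
  1111100

Answer: 1111100 (124)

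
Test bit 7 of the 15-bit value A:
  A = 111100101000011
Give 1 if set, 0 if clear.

Bit 7 is the 8th from the right.
  111100101000011
         ^
That bit is 0.

Answer: 0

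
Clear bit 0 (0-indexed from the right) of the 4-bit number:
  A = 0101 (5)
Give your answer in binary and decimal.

Mask = ~(1 << 0) = 1110
Bit 0 of A is 1, so AND-ing with the mask clears it to 0.
  0101
& 1110
------
  0100

Answer: 0100 (4)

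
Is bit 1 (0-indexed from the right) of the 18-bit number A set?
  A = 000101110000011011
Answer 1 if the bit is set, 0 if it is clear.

Bit 1 is the 2nd from the right.
  000101110000011011
                  ^
That bit is 1.

Answer: 1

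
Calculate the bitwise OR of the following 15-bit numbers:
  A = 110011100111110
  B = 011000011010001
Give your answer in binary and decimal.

Apply | to each column (1 where either bit is 1):
  110011100111110
| 011000011010001
-----------------
  111011111111111

Answer: 111011111111111 (30719)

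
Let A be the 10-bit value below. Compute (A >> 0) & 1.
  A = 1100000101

Bit 0 is the 1st from the right.
  1100000101
           ^
That bit is 1.

Answer: 1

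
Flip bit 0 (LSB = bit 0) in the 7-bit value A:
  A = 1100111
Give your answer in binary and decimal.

Mask = 1 << 0 = 0000001
Bit 0 of A is 1; XOR with the mask flips it to 0.
  1100111
^ 0000001
---------
  1100110

Answer: 1100110 (102)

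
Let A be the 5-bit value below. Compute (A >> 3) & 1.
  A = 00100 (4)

Bit 3 is the 4th from the right.
  00100
   ^
That bit is 0.

Answer: 0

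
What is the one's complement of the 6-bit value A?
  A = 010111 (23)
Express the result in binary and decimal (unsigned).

Flip each bit (0->1, 1->0):
  010111
  101000

Answer: 101000 (40)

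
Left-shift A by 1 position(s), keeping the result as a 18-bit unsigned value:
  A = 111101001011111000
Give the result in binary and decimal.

Shift left by 1: drop the top 1 bit(s), append 1 zero(s) on the right.
  111101001011111000  ->  discard [1], keep [11101001011111000], append 0
= 111010010111110000

Answer: 111010010111110000 (239088)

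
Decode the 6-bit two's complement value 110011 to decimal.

MSB is 1, so the value is negative. Find the magnitude:
1. Invert bits:  001100
2. Add 1:        001101  = 13
3. Apply sign:   -13

Answer: -13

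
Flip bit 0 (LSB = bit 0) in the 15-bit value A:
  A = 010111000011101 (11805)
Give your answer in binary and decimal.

Mask = 1 << 0 = 000000000000001
Bit 0 of A is 1; XOR with the mask flips it to 0.
  010111000011101
^ 000000000000001
-----------------
  010111000011100

Answer: 010111000011100 (11804)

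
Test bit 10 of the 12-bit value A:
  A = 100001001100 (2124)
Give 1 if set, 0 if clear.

Bit 10 is the 11th from the right.
  100001001100
   ^
That bit is 0.

Answer: 0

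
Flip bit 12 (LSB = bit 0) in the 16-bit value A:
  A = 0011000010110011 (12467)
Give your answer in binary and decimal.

Mask = 1 << 12 = 0001000000000000
Bit 12 of A is 1; XOR with the mask flips it to 0.
  0011000010110011
^ 0001000000000000
------------------
  0010000010110011

Answer: 0010000010110011 (8371)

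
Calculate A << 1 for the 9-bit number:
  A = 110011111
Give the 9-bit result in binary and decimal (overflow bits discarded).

Shift left by 1: drop the top 1 bit(s), append 1 zero(s) on the right.
  110011111  ->  discard [1], keep [10011111], append 0
= 100111110

Answer: 100111110 (318)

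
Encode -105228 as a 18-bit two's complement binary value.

1. Binary of +105228:  011001101100001100
2. Invert bits:     100110010011110011
3. Add 1:           100110010011110100

Answer: 100110010011110100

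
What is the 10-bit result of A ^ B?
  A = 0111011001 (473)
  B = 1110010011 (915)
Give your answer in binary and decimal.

Apply ^ to each column (1 where bits differ):
  0111011001
^ 1110010011
------------
  1001001010

Answer: 1001001010 (586)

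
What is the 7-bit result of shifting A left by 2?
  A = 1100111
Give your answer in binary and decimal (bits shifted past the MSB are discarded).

Shift left by 2: drop the top 2 bit(s), append 2 zero(s) on the right.
  1100111  ->  discard [11], keep [00111], append 00
= 0011100

Answer: 0011100 (28)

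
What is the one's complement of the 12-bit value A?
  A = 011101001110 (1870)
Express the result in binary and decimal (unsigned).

Flip each bit (0->1, 1->0):
  011101001110
  100010110001

Answer: 100010110001 (2225)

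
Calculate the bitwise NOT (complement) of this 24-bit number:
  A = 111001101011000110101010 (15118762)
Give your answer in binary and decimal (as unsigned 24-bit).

Flip each bit (0->1, 1->0):
  111001101011000110101010
  000110010100111001010101

Answer: 000110010100111001010101 (1658453)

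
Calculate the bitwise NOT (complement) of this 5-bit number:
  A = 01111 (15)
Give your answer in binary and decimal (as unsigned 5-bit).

Flip each bit (0->1, 1->0):
  01111
  10000

Answer: 10000 (16)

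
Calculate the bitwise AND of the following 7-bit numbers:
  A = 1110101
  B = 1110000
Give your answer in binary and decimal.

Apply & to each column (1 only where both bits are 1):
  1110101
& 1110000
---------
  1110000

Answer: 1110000 (112)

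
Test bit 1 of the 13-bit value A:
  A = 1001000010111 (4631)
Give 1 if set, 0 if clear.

Bit 1 is the 2nd from the right.
  1001000010111
             ^
That bit is 1.

Answer: 1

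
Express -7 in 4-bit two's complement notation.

1. Binary of +7:  0111
2. Invert bits:     1000
3. Add 1:           1001

Answer: 1001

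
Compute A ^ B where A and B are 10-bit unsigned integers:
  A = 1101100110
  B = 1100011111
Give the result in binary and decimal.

Apply ^ to each column (1 where bits differ):
  1101100110
^ 1100011111
------------
  0001111001

Answer: 0001111001 (121)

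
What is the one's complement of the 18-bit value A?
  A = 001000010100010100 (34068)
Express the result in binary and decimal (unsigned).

Flip each bit (0->1, 1->0):
  001000010100010100
  110111101011101011

Answer: 110111101011101011 (228075)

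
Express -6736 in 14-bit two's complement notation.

1. Binary of +6736:  01101001010000
2. Invert bits:     10010110101111
3. Add 1:           10010110110000

Answer: 10010110110000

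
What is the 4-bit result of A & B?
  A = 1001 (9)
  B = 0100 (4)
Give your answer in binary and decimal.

Apply & to each column (1 only where both bits are 1):
  1001
& 0100
------
  0000

Answer: 0000 (0)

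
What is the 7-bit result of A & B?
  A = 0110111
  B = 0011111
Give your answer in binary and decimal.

Apply & to each column (1 only where both bits are 1):
  0110111
& 0011111
---------
  0010111

Answer: 0010111 (23)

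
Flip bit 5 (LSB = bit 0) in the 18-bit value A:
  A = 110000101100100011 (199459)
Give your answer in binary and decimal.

Mask = 1 << 5 = 000000000000100000
Bit 5 of A is 1; XOR with the mask flips it to 0.
  110000101100100011
^ 000000000000100000
--------------------
  110000101100000011

Answer: 110000101100000011 (199427)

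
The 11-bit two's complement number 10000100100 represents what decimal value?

MSB is 1, so the value is negative. Find the magnitude:
1. Invert bits:  01111011011
2. Add 1:        01111011100  = 988
3. Apply sign:   -988

Answer: -988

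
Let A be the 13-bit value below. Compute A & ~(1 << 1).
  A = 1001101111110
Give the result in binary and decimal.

Mask = ~(1 << 1) = 1111111111101
Bit 1 of A is 1, so AND-ing with the mask clears it to 0.
  1001101111110
& 1111111111101
---------------
  1001101111100

Answer: 1001101111100 (4988)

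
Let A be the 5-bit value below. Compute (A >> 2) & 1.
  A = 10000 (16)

Bit 2 is the 3rd from the right.
  10000
    ^
That bit is 0.

Answer: 0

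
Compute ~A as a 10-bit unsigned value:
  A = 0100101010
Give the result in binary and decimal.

Flip each bit (0->1, 1->0):
  0100101010
  1011010101

Answer: 1011010101 (725)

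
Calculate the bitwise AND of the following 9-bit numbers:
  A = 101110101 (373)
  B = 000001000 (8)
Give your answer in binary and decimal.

Apply & to each column (1 only where both bits are 1):
  101110101
& 000001000
-----------
  000000000

Answer: 000000000 (0)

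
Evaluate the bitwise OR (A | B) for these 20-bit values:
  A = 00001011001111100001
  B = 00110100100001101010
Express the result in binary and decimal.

Apply | to each column (1 where either bit is 1):
  00001011001111100001
| 00110100100001101010
----------------------
  00111111101111101011

Answer: 00111111101111101011 (261099)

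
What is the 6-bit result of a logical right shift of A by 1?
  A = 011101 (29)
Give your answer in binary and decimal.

Logical shift right by 1: drop the bottom 1 bit(s), prepend 1 zero(s) on the left.
  011101  ->  keep [01110], discard [1], prepend 0
= 001110

Answer: 001110 (14)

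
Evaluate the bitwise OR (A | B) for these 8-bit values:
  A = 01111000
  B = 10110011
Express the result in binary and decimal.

Apply | to each column (1 where either bit is 1):
  01111000
| 10110011
----------
  11111011

Answer: 11111011 (251)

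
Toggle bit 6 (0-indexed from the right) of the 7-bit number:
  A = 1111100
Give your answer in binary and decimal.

Mask = 1 << 6 = 1000000
Bit 6 of A is 1; XOR with the mask flips it to 0.
  1111100
^ 1000000
---------
  0111100

Answer: 0111100 (60)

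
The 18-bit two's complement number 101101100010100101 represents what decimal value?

MSB is 1, so the value is negative. Find the magnitude:
1. Invert bits:  010010011101011010
2. Add 1:        010010011101011011  = 75611
3. Apply sign:   -75611

Answer: -75611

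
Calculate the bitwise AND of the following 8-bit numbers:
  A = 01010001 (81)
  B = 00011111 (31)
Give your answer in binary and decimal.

Apply & to each column (1 only where both bits are 1):
  01010001
& 00011111
----------
  00010001

Answer: 00010001 (17)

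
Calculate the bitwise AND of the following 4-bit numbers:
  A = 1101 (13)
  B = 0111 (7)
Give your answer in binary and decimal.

Apply & to each column (1 only where both bits are 1):
  1101
& 0111
------
  0101

Answer: 0101 (5)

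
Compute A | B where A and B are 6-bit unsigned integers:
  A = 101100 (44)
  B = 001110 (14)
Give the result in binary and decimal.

Apply | to each column (1 where either bit is 1):
  101100
| 001110
--------
  101110

Answer: 101110 (46)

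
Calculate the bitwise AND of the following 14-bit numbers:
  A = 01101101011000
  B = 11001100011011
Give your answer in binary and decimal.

Apply & to each column (1 only where both bits are 1):
  01101101011000
& 11001100011011
----------------
  01001100011000

Answer: 01001100011000 (4888)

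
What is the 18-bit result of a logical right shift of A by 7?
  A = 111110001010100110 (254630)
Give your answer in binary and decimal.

Logical shift right by 7: drop the bottom 7 bit(s), prepend 7 zero(s) on the left.
  111110001010100110  ->  keep [11111000101], discard [0100110], prepend 0000000
= 000000011111000101

Answer: 000000011111000101 (1989)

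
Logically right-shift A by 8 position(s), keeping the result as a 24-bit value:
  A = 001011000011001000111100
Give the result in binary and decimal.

Logical shift right by 8: drop the bottom 8 bit(s), prepend 8 zero(s) on the left.
  001011000011001000111100  ->  keep [0010110000110010], discard [00111100], prepend 00000000
= 000000000010110000110010

Answer: 000000000010110000110010 (11314)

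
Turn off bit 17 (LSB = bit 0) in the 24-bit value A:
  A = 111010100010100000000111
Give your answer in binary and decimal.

Mask = ~(1 << 17) = 111111011111111111111111
Bit 17 of A is 1, so AND-ing with the mask clears it to 0.
  111010100010100000000111
& 111111011111111111111111
--------------------------
  111010000010100000000111

Answer: 111010000010100000000111 (15214599)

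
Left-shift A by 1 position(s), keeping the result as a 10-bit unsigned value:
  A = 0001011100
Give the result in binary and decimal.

Shift left by 1: drop the top 1 bit(s), append 1 zero(s) on the right.
  0001011100  ->  discard [0], keep [001011100], append 0
= 0010111000

Answer: 0010111000 (184)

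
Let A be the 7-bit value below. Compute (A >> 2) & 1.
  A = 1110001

Bit 2 is the 3rd from the right.
  1110001
      ^
That bit is 0.

Answer: 0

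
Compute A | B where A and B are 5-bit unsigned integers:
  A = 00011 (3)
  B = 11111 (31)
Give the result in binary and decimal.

Apply | to each column (1 where either bit is 1):
  00011
| 11111
-------
  11111

Answer: 11111 (31)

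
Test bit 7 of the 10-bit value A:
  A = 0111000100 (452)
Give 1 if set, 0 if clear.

Bit 7 is the 8th from the right.
  0111000100
    ^
That bit is 1.

Answer: 1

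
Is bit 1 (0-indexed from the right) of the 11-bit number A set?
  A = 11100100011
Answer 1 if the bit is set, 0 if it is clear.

Bit 1 is the 2nd from the right.
  11100100011
           ^
That bit is 1.

Answer: 1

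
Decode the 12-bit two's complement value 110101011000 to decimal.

MSB is 1, so the value is negative. Find the magnitude:
1. Invert bits:  001010100111
2. Add 1:        001010101000  = 680
3. Apply sign:   -680

Answer: -680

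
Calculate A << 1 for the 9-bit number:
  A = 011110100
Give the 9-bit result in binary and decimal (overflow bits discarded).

Shift left by 1: drop the top 1 bit(s), append 1 zero(s) on the right.
  011110100  ->  discard [0], keep [11110100], append 0
= 111101000

Answer: 111101000 (488)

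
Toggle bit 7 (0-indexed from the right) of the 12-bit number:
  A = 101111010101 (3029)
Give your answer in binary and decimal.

Mask = 1 << 7 = 000010000000
Bit 7 of A is 1; XOR with the mask flips it to 0.
  101111010101
^ 000010000000
--------------
  101101010101

Answer: 101101010101 (2901)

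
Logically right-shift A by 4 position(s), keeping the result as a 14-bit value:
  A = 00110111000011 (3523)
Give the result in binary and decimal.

Logical shift right by 4: drop the bottom 4 bit(s), prepend 4 zero(s) on the left.
  00110111000011  ->  keep [0011011100], discard [0011], prepend 0000
= 00000011011100

Answer: 00000011011100 (220)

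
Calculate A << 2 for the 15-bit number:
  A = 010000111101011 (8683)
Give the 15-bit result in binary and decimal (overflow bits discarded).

Shift left by 2: drop the top 2 bit(s), append 2 zero(s) on the right.
  010000111101011  ->  discard [01], keep [0000111101011], append 00
= 000011110101100

Answer: 000011110101100 (1964)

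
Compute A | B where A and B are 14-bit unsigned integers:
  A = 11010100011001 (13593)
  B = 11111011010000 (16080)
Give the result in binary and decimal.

Apply | to each column (1 where either bit is 1):
  11010100011001
| 11111011010000
----------------
  11111111011001

Answer: 11111111011001 (16345)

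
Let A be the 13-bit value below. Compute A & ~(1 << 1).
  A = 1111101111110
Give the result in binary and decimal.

Mask = ~(1 << 1) = 1111111111101
Bit 1 of A is 1, so AND-ing with the mask clears it to 0.
  1111101111110
& 1111111111101
---------------
  1111101111100

Answer: 1111101111100 (8060)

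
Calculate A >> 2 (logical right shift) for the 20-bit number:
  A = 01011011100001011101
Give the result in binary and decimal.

Logical shift right by 2: drop the bottom 2 bit(s), prepend 2 zero(s) on the left.
  01011011100001011101  ->  keep [010110111000010111], discard [01], prepend 00
= 00010110111000010111

Answer: 00010110111000010111 (93719)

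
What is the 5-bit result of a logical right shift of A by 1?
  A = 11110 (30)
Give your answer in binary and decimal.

Logical shift right by 1: drop the bottom 1 bit(s), prepend 1 zero(s) on the left.
  11110  ->  keep [1111], discard [0], prepend 0
= 01111

Answer: 01111 (15)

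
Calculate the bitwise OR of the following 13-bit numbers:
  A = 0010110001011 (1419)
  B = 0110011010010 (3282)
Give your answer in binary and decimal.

Apply | to each column (1 where either bit is 1):
  0010110001011
| 0110011010010
---------------
  0110111011011

Answer: 0110111011011 (3547)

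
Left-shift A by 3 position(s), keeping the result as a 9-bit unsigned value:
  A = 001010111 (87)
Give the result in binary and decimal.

Shift left by 3: drop the top 3 bit(s), append 3 zero(s) on the right.
  001010111  ->  discard [001], keep [010111], append 000
= 010111000

Answer: 010111000 (184)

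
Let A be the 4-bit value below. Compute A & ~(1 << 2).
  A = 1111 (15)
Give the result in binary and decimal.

Mask = ~(1 << 2) = 1011
Bit 2 of A is 1, so AND-ing with the mask clears it to 0.
  1111
& 1011
------
  1011

Answer: 1011 (11)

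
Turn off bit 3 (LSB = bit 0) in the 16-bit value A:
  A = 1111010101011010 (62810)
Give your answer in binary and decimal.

Mask = ~(1 << 3) = 1111111111110111
Bit 3 of A is 1, so AND-ing with the mask clears it to 0.
  1111010101011010
& 1111111111110111
------------------
  1111010101010010

Answer: 1111010101010010 (62802)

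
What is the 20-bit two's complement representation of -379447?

1. Binary of +379447:  01011100101000110111
2. Invert bits:     10100011010111001000
3. Add 1:           10100011010111001001

Answer: 10100011010111001001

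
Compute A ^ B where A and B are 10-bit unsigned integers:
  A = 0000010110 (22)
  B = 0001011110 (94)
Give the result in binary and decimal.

Apply ^ to each column (1 where bits differ):
  0000010110
^ 0001011110
------------
  0001001000

Answer: 0001001000 (72)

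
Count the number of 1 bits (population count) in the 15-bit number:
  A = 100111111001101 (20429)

100111111001101
1-bits at positions (from bit 0 = LSB): 0, 2, 3, 6, 7, 8, 9, 10, 11, 14
Count = 10

Answer: 10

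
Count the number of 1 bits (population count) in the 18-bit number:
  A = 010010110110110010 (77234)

010010110110110010
1-bits at positions (from bit 0 = LSB): 1, 4, 5, 7, 8, 10, 11, 13, 16
Count = 9

Answer: 9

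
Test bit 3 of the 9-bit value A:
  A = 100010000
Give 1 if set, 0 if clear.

Bit 3 is the 4th from the right.
  100010000
       ^
That bit is 0.

Answer: 0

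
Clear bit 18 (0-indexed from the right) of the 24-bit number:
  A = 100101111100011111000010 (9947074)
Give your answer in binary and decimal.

Mask = ~(1 << 18) = 111110111111111111111111
Bit 18 of A is 1, so AND-ing with the mask clears it to 0.
  100101111100011111000010
& 111110111111111111111111
--------------------------
  100100111100011111000010

Answer: 100100111100011111000010 (9684930)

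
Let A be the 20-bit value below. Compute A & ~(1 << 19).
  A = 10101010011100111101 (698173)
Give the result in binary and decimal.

Mask = ~(1 << 19) = 01111111111111111111
Bit 19 of A is 1, so AND-ing with the mask clears it to 0.
  10101010011100111101
& 01111111111111111111
----------------------
  00101010011100111101

Answer: 00101010011100111101 (173885)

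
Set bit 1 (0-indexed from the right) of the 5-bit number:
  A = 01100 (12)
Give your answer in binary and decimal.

Mask = 1 << 1 = 00010
Bit 1 of A is 0, so OR-ing with the mask flips it to 1.
  01100
| 00010
-------
  01110

Answer: 01110 (14)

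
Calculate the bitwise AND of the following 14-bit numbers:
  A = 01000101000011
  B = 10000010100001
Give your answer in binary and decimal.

Apply & to each column (1 only where both bits are 1):
  01000101000011
& 10000010100001
----------------
  00000000000001

Answer: 00000000000001 (1)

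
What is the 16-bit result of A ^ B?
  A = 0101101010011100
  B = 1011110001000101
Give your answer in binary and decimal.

Apply ^ to each column (1 where bits differ):
  0101101010011100
^ 1011110001000101
------------------
  1110011011011001

Answer: 1110011011011001 (59097)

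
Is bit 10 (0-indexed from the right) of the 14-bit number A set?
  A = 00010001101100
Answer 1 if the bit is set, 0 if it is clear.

Bit 10 is the 11th from the right.
  00010001101100
     ^
That bit is 1.

Answer: 1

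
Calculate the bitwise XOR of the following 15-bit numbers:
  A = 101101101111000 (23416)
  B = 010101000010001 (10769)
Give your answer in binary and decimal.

Apply ^ to each column (1 where bits differ):
  101101101111000
^ 010101000010001
-----------------
  111000101101001

Answer: 111000101101001 (29033)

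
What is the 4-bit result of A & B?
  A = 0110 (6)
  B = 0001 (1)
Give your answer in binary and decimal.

Apply & to each column (1 only where both bits are 1):
  0110
& 0001
------
  0000

Answer: 0000 (0)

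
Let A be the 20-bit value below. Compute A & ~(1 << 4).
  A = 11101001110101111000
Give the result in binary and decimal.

Mask = ~(1 << 4) = 11111111111111101111
Bit 4 of A is 1, so AND-ing with the mask clears it to 0.
  11101001110101111000
& 11111111111111101111
----------------------
  11101001110101101000

Answer: 11101001110101101000 (957800)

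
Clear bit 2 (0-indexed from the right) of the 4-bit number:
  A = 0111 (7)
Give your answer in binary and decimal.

Mask = ~(1 << 2) = 1011
Bit 2 of A is 1, so AND-ing with the mask clears it to 0.
  0111
& 1011
------
  0011

Answer: 0011 (3)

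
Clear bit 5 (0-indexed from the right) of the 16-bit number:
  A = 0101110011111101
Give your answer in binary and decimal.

Mask = ~(1 << 5) = 1111111111011111
Bit 5 of A is 1, so AND-ing with the mask clears it to 0.
  0101110011111101
& 1111111111011111
------------------
  0101110011011101

Answer: 0101110011011101 (23773)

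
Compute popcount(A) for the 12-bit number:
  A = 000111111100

000111111100
1-bits at positions (from bit 0 = LSB): 2, 3, 4, 5, 6, 7, 8
Count = 7

Answer: 7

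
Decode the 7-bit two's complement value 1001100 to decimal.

MSB is 1, so the value is negative. Find the magnitude:
1. Invert bits:  0110011
2. Add 1:        0110100  = 52
3. Apply sign:   -52

Answer: -52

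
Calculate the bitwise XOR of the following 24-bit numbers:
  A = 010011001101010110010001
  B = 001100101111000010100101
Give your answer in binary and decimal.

Apply ^ to each column (1 where bits differ):
  010011001101010110010001
^ 001100101111000010100101
--------------------------
  011111100010010100110100

Answer: 011111100010010100110100 (8267060)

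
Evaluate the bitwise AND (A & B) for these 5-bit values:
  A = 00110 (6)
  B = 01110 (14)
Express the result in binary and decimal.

Apply & to each column (1 only where both bits are 1):
  00110
& 01110
-------
  00110

Answer: 00110 (6)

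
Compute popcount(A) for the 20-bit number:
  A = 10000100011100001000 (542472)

10000100011100001000
1-bits at positions (from bit 0 = LSB): 3, 8, 9, 10, 14, 19
Count = 6

Answer: 6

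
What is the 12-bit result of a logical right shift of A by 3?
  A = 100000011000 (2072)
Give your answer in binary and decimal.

Logical shift right by 3: drop the bottom 3 bit(s), prepend 3 zero(s) on the left.
  100000011000  ->  keep [100000011], discard [000], prepend 000
= 000100000011

Answer: 000100000011 (259)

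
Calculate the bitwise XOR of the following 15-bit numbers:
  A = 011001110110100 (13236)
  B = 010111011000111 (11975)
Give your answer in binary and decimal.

Apply ^ to each column (1 where bits differ):
  011001110110100
^ 010111011000111
-----------------
  001110101110011

Answer: 001110101110011 (7539)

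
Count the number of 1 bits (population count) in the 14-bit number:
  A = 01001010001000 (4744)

01001010001000
1-bits at positions (from bit 0 = LSB): 3, 7, 9, 12
Count = 4

Answer: 4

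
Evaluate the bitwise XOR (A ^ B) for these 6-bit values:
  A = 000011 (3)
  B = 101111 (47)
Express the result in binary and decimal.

Apply ^ to each column (1 where bits differ):
  000011
^ 101111
--------
  101100

Answer: 101100 (44)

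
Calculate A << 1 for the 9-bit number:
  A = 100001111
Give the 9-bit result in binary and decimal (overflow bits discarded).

Shift left by 1: drop the top 1 bit(s), append 1 zero(s) on the right.
  100001111  ->  discard [1], keep [00001111], append 0
= 000011110

Answer: 000011110 (30)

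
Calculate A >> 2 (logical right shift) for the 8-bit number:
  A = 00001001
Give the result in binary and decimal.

Logical shift right by 2: drop the bottom 2 bit(s), prepend 2 zero(s) on the left.
  00001001  ->  keep [000010], discard [01], prepend 00
= 00000010

Answer: 00000010 (2)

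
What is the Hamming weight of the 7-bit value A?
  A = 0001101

0001101
1-bits at positions (from bit 0 = LSB): 0, 2, 3
Count = 3

Answer: 3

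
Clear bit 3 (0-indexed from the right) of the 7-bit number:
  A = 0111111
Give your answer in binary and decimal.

Mask = ~(1 << 3) = 1110111
Bit 3 of A is 1, so AND-ing with the mask clears it to 0.
  0111111
& 1110111
---------
  0110111

Answer: 0110111 (55)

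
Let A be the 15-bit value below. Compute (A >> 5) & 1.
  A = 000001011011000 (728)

Bit 5 is the 6th from the right.
  000001011011000
           ^
That bit is 0.

Answer: 0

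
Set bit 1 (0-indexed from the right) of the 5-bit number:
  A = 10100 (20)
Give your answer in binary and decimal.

Mask = 1 << 1 = 00010
Bit 1 of A is 0, so OR-ing with the mask flips it to 1.
  10100
| 00010
-------
  10110

Answer: 10110 (22)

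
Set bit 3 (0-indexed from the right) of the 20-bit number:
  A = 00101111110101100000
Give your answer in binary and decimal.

Mask = 1 << 3 = 00000000000000001000
Bit 3 of A is 0, so OR-ing with the mask flips it to 1.
  00101111110101100000
| 00000000000000001000
----------------------
  00101111110101101000

Answer: 00101111110101101000 (195944)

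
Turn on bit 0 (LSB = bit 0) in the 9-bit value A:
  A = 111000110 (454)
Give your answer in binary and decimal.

Mask = 1 << 0 = 000000001
Bit 0 of A is 0, so OR-ing with the mask flips it to 1.
  111000110
| 000000001
-----------
  111000111

Answer: 111000111 (455)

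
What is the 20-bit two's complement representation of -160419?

1. Binary of +160419:  00100111001010100011
2. Invert bits:     11011000110101011100
3. Add 1:           11011000110101011101

Answer: 11011000110101011101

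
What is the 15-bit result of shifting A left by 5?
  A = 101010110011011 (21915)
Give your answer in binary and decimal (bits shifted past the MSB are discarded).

Shift left by 5: drop the top 5 bit(s), append 5 zero(s) on the right.
  101010110011011  ->  discard [10101], keep [0110011011], append 00000
= 011001101100000

Answer: 011001101100000 (13152)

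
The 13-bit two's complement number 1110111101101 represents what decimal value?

MSB is 1, so the value is negative. Find the magnitude:
1. Invert bits:  0001000010010
2. Add 1:        0001000010011  = 531
3. Apply sign:   -531

Answer: -531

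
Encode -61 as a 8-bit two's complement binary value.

1. Binary of +61:  00111101
2. Invert bits:     11000010
3. Add 1:           11000011

Answer: 11000011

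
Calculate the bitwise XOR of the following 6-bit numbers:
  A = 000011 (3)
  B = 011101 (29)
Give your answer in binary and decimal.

Apply ^ to each column (1 where bits differ):
  000011
^ 011101
--------
  011110

Answer: 011110 (30)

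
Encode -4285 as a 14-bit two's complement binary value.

1. Binary of +4285:  01000010111101
2. Invert bits:     10111101000010
3. Add 1:           10111101000011

Answer: 10111101000011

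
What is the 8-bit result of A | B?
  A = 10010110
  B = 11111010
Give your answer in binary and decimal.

Apply | to each column (1 where either bit is 1):
  10010110
| 11111010
----------
  11111110

Answer: 11111110 (254)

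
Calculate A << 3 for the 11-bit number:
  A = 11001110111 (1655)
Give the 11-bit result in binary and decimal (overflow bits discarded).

Shift left by 3: drop the top 3 bit(s), append 3 zero(s) on the right.
  11001110111  ->  discard [110], keep [01110111], append 000
= 01110111000

Answer: 01110111000 (952)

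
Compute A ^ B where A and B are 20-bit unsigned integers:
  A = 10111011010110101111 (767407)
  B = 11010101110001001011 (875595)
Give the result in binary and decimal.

Apply ^ to each column (1 where bits differ):
  10111011010110101111
^ 11010101110001001011
----------------------
  01101110100111100100

Answer: 01101110100111100100 (453092)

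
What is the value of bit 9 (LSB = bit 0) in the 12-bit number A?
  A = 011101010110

Bit 9 is the 10th from the right.
  011101010110
    ^
That bit is 1.

Answer: 1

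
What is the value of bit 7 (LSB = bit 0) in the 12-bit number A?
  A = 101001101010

Bit 7 is the 8th from the right.
  101001101010
      ^
That bit is 0.

Answer: 0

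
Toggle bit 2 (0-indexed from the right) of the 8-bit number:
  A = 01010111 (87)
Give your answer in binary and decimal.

Mask = 1 << 2 = 00000100
Bit 2 of A is 1; XOR with the mask flips it to 0.
  01010111
^ 00000100
----------
  01010011

Answer: 01010011 (83)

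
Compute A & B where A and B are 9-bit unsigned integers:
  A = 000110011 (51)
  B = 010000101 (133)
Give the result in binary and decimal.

Apply & to each column (1 only where both bits are 1):
  000110011
& 010000101
-----------
  000000001

Answer: 000000001 (1)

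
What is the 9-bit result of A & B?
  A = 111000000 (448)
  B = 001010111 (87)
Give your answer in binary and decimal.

Apply & to each column (1 only where both bits are 1):
  111000000
& 001010111
-----------
  001000000

Answer: 001000000 (64)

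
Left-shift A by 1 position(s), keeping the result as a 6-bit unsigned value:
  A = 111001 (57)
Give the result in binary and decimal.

Shift left by 1: drop the top 1 bit(s), append 1 zero(s) on the right.
  111001  ->  discard [1], keep [11001], append 0
= 110010

Answer: 110010 (50)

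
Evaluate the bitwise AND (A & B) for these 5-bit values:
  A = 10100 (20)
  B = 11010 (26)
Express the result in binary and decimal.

Apply & to each column (1 only where both bits are 1):
  10100
& 11010
-------
  10000

Answer: 10000 (16)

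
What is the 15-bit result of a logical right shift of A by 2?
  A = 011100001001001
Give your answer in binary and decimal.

Logical shift right by 2: drop the bottom 2 bit(s), prepend 2 zero(s) on the left.
  011100001001001  ->  keep [0111000010010], discard [01], prepend 00
= 000111000010010

Answer: 000111000010010 (3602)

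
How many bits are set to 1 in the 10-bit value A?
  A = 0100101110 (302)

0100101110
1-bits at positions (from bit 0 = LSB): 1, 2, 3, 5, 8
Count = 5

Answer: 5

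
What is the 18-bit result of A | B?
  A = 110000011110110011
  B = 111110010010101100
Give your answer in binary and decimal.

Apply | to each column (1 where either bit is 1):
  110000011110110011
| 111110010010101100
--------------------
  111110011110111111

Answer: 111110011110111111 (255935)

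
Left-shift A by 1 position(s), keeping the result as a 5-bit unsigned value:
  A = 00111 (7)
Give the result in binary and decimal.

Shift left by 1: drop the top 1 bit(s), append 1 zero(s) on the right.
  00111  ->  discard [0], keep [0111], append 0
= 01110

Answer: 01110 (14)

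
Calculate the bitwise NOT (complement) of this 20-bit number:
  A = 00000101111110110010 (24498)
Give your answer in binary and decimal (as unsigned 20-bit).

Flip each bit (0->1, 1->0):
  00000101111110110010
  11111010000001001101

Answer: 11111010000001001101 (1024077)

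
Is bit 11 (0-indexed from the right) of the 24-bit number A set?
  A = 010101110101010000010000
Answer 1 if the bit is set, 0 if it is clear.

Bit 11 is the 12th from the right.
  010101110101010000010000
              ^
That bit is 0.

Answer: 0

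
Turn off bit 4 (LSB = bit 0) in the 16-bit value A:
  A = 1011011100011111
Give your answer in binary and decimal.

Mask = ~(1 << 4) = 1111111111101111
Bit 4 of A is 1, so AND-ing with the mask clears it to 0.
  1011011100011111
& 1111111111101111
------------------
  1011011100001111

Answer: 1011011100001111 (46863)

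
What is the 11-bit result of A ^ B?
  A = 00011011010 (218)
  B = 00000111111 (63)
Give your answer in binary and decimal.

Apply ^ to each column (1 where bits differ):
  00011011010
^ 00000111111
-------------
  00011100101

Answer: 00011100101 (229)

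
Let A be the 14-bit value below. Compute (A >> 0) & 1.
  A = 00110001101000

Bit 0 is the 1st from the right.
  00110001101000
               ^
That bit is 0.

Answer: 0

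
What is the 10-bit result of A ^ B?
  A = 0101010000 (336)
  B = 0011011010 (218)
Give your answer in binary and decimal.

Apply ^ to each column (1 where bits differ):
  0101010000
^ 0011011010
------------
  0110001010

Answer: 0110001010 (394)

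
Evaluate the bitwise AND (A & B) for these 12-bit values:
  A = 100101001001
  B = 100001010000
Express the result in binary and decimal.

Apply & to each column (1 only where both bits are 1):
  100101001001
& 100001010000
--------------
  100001000000

Answer: 100001000000 (2112)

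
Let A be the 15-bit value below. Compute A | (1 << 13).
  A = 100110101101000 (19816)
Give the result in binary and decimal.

Mask = 1 << 13 = 010000000000000
Bit 13 of A is 0, so OR-ing with the mask flips it to 1.
  100110101101000
| 010000000000000
-----------------
  110110101101000

Answer: 110110101101000 (28008)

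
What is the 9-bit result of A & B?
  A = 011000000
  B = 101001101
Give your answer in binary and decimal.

Apply & to each column (1 only where both bits are 1):
  011000000
& 101001101
-----------
  001000000

Answer: 001000000 (64)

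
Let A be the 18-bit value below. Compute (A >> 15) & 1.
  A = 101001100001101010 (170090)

Bit 15 is the 16th from the right.
  101001100001101010
    ^
That bit is 1.

Answer: 1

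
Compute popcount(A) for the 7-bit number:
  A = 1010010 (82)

1010010
1-bits at positions (from bit 0 = LSB): 1, 4, 6
Count = 3

Answer: 3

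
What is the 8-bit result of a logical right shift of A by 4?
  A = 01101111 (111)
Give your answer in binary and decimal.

Logical shift right by 4: drop the bottom 4 bit(s), prepend 4 zero(s) on the left.
  01101111  ->  keep [0110], discard [1111], prepend 0000
= 00000110

Answer: 00000110 (6)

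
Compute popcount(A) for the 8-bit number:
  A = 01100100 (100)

01100100
1-bits at positions (from bit 0 = LSB): 2, 5, 6
Count = 3

Answer: 3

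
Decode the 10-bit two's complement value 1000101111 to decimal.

MSB is 1, so the value is negative. Find the magnitude:
1. Invert bits:  0111010000
2. Add 1:        0111010001  = 465
3. Apply sign:   -465

Answer: -465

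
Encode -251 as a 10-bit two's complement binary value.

1. Binary of +251:  0011111011
2. Invert bits:     1100000100
3. Add 1:           1100000101

Answer: 1100000101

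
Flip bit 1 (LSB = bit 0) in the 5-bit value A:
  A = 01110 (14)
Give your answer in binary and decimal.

Mask = 1 << 1 = 00010
Bit 1 of A is 1; XOR with the mask flips it to 0.
  01110
^ 00010
-------
  01100

Answer: 01100 (12)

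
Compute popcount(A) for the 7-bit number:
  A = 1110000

1110000
1-bits at positions (from bit 0 = LSB): 4, 5, 6
Count = 3

Answer: 3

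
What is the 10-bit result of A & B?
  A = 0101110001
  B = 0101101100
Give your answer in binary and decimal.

Apply & to each column (1 only where both bits are 1):
  0101110001
& 0101101100
------------
  0101100000

Answer: 0101100000 (352)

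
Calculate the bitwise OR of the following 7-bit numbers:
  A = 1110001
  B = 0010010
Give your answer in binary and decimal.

Apply | to each column (1 where either bit is 1):
  1110001
| 0010010
---------
  1110011

Answer: 1110011 (115)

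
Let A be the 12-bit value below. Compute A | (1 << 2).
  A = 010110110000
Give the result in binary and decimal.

Mask = 1 << 2 = 000000000100
Bit 2 of A is 0, so OR-ing with the mask flips it to 1.
  010110110000
| 000000000100
--------------
  010110110100

Answer: 010110110100 (1460)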